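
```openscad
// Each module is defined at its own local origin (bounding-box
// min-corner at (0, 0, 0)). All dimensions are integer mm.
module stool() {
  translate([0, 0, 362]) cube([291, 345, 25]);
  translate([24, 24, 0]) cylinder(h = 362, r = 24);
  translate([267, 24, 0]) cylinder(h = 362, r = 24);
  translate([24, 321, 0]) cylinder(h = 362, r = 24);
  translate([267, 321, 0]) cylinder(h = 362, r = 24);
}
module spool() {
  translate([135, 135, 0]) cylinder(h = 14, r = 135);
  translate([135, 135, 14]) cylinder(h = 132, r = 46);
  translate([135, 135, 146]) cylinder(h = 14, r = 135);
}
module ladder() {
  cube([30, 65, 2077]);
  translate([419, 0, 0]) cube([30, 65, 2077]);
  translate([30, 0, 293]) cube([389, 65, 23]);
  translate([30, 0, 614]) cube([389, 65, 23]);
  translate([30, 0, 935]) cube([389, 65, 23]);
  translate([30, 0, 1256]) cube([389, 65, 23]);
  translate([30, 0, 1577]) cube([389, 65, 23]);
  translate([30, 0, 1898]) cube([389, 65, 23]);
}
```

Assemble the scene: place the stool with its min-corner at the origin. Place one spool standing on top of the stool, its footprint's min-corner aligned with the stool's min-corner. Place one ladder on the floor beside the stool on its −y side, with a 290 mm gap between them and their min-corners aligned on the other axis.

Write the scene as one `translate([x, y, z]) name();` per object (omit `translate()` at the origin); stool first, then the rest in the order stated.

stool();
translate([0, 0, 387]) spool();
translate([0, -355, 0]) ladder();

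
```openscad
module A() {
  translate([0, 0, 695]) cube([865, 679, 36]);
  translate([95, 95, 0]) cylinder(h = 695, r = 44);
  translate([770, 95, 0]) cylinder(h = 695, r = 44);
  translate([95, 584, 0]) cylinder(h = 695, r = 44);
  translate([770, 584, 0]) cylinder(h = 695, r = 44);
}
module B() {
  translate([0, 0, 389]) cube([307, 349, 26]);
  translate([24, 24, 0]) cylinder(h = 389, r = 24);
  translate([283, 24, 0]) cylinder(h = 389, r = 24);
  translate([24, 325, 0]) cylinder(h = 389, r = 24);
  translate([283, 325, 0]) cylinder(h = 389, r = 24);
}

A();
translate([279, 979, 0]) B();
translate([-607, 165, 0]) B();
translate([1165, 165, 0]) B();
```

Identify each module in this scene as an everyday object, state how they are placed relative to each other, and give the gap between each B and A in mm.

A is a table. B is a stool. Three stools sit around the table at the +y, −x, +x sides. The gap between each stool and the table is 300 mm.

Each stool's nearest face is 300 mm from the table's bounding box.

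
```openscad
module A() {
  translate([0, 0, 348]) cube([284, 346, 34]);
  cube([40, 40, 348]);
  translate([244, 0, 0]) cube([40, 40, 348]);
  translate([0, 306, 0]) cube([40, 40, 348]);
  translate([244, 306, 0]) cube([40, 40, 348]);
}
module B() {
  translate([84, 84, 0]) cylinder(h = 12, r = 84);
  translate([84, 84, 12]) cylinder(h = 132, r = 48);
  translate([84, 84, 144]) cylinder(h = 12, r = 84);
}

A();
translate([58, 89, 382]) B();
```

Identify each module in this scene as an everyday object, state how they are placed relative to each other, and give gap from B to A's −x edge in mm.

The spool's min-x is at 58; the stool's min-x is 0; gap = 58 mm.

A is a stool. B is a spool. The spool is on top of the stool, centred. The gap from the spool to the stool's −x edge is 58 mm.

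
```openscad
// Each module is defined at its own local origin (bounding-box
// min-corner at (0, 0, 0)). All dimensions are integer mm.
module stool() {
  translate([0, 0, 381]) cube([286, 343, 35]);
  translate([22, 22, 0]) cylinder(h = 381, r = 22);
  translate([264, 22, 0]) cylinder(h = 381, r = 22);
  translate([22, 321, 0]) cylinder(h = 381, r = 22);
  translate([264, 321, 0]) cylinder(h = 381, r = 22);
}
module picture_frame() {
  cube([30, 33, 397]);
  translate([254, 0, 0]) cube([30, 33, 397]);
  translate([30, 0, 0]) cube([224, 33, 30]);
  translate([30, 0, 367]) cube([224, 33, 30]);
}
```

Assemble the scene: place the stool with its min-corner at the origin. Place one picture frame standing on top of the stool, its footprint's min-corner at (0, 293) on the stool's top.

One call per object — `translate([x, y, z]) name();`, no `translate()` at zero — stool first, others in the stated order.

stool();
translate([0, 293, 416]) picture_frame();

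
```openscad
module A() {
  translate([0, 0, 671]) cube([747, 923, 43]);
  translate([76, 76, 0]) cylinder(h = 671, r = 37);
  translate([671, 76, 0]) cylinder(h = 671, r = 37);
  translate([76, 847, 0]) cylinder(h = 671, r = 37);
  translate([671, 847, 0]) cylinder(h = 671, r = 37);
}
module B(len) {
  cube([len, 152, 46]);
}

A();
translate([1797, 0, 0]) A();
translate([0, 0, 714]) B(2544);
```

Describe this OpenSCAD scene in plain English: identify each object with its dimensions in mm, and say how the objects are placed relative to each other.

A is a table with a 747×923 mm rectangular top, 43 mm thick, top surface at z = 714 mm, supported by four round legs of 74 mm diameter, each leg's bounding box inset 39 mm from the nearest pair of top edges, running from the floor.

B is a rectangular beam 2544 mm long (x), 152 mm deep (y), 46 mm thick (z).

The beam spans the tops of two tables placed 1050 mm apart, resting at z = 714 mm.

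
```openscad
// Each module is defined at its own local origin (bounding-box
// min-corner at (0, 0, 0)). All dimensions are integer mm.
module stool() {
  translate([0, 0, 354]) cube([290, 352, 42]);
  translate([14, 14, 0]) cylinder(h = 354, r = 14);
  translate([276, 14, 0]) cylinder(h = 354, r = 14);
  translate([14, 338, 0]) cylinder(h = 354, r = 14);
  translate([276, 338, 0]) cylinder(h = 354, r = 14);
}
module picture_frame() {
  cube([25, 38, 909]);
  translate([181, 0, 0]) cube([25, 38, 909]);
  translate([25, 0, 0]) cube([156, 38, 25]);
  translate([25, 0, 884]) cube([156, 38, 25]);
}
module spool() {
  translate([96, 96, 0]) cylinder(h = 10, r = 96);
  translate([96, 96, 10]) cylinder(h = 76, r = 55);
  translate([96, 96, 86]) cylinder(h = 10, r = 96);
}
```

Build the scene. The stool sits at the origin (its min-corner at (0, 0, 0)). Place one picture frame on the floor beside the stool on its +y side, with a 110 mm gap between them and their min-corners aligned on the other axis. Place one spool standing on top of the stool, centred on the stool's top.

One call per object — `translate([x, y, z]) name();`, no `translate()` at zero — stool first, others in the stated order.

stool();
translate([0, 462, 0]) picture_frame();
translate([49, 80, 396]) spool();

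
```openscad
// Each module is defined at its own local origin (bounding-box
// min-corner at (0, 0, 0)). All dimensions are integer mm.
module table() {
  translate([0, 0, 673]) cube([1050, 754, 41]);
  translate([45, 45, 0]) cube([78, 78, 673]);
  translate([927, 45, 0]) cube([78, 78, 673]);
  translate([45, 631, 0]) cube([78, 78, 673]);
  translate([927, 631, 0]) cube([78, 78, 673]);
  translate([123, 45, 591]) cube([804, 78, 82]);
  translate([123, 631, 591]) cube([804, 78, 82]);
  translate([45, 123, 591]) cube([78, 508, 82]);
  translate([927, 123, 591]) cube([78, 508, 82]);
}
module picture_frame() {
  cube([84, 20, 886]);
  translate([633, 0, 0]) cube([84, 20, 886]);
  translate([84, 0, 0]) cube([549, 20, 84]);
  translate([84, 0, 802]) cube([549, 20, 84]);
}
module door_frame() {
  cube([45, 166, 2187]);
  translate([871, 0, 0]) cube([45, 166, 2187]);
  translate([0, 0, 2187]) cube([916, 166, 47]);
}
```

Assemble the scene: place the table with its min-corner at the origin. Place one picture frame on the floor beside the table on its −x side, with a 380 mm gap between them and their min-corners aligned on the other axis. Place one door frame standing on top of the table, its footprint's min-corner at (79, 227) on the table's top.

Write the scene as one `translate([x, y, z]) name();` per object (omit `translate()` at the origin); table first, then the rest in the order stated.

table();
translate([-1097, 0, 0]) picture_frame();
translate([79, 227, 714]) door_frame();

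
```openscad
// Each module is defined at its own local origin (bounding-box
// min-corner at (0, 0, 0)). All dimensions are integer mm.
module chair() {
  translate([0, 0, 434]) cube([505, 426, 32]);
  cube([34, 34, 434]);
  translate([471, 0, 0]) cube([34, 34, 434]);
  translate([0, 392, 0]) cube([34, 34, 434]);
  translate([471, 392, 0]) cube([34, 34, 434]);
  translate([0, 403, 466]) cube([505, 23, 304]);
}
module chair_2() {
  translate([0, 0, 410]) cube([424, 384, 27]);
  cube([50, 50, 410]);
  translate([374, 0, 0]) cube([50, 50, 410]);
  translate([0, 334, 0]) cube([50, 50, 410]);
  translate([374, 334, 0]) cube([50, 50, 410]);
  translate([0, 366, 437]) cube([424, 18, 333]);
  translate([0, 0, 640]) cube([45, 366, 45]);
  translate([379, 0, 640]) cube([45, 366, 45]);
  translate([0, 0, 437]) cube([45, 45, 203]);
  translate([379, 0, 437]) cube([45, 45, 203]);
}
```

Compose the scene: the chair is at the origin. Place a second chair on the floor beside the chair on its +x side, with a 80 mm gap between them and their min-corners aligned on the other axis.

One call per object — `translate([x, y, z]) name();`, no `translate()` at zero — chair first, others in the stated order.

chair();
translate([585, 0, 0]) chair_2();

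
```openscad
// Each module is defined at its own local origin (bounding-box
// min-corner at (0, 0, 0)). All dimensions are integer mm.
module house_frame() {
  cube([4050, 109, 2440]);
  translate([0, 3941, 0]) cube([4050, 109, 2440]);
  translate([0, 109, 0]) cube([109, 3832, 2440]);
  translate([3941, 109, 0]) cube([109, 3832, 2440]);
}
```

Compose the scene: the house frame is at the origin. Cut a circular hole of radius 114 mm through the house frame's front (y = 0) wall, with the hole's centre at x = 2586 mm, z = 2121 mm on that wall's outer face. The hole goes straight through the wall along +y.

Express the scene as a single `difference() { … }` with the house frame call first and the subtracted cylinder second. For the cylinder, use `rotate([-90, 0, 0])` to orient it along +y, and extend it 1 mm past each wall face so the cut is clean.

difference() {
  house_frame();
  translate([2586, -1, 2121]) rotate([-90, 0, 0]) cylinder(h = 111, r = 114);
}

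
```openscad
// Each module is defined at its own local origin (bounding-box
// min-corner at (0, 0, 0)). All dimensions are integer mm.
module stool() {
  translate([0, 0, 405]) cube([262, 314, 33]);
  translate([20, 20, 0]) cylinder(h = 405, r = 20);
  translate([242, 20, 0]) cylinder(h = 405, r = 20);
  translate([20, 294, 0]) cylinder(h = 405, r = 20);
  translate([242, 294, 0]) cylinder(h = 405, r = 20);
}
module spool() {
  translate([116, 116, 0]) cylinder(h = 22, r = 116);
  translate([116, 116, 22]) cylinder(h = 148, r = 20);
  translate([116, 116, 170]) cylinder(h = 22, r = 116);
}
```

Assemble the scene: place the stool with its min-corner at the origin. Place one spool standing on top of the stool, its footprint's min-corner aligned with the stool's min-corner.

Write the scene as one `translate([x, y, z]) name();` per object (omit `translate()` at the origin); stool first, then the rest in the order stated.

stool();
translate([0, 0, 438]) spool();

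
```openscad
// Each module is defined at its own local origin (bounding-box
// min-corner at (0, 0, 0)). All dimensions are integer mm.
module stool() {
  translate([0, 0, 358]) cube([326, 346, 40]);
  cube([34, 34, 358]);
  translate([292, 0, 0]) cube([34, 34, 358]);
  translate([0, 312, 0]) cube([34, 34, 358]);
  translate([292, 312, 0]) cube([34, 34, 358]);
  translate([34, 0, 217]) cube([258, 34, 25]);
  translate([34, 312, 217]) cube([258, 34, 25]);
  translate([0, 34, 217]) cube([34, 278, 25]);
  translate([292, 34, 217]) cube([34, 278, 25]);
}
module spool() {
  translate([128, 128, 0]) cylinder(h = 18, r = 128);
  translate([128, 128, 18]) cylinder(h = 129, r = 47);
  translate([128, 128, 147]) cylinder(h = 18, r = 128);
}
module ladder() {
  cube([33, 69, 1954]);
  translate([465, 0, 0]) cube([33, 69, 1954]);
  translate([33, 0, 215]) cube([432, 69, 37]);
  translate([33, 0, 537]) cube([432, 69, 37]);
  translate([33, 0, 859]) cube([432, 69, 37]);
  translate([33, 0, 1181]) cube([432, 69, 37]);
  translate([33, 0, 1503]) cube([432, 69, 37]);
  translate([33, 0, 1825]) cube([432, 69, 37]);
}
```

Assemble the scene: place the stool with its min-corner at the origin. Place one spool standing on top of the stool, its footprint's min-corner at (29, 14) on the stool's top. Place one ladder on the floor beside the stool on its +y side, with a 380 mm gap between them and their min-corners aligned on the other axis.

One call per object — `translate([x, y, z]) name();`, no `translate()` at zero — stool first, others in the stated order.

stool();
translate([29, 14, 398]) spool();
translate([0, 726, 0]) ladder();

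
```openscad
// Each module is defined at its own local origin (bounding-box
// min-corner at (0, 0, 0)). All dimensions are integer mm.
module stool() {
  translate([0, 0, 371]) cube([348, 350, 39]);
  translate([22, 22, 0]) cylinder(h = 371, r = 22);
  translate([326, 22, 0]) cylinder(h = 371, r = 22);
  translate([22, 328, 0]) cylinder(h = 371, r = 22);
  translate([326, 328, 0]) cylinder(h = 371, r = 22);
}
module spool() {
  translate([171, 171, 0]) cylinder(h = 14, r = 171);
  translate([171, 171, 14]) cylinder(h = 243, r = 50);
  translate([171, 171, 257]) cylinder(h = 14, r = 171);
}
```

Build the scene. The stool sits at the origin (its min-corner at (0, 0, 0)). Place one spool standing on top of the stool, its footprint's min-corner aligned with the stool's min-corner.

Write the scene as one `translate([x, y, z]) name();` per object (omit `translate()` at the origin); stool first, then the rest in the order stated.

stool();
translate([0, 0, 410]) spool();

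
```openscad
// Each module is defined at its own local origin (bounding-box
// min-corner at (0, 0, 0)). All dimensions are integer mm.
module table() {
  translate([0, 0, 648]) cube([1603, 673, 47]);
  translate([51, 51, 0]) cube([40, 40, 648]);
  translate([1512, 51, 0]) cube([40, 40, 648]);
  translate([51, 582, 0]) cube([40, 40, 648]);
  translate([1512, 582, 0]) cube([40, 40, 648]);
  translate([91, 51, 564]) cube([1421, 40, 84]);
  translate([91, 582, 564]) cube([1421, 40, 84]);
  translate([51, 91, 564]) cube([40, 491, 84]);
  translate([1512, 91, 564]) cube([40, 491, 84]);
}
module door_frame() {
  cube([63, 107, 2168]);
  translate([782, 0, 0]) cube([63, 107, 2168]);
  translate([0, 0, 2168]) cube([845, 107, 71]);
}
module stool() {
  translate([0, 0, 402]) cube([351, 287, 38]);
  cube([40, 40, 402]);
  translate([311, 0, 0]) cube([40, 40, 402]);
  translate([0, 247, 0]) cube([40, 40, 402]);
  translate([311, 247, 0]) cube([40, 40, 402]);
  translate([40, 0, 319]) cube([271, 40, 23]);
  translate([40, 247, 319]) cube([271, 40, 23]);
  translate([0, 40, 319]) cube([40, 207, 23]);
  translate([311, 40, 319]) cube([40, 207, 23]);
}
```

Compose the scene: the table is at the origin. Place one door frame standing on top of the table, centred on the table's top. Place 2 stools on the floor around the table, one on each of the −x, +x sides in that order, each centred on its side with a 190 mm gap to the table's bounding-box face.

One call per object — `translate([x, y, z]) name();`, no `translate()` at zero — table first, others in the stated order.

table();
translate([379, 283, 695]) door_frame();
translate([-541, 193, 0]) stool();
translate([1793, 193, 0]) stool();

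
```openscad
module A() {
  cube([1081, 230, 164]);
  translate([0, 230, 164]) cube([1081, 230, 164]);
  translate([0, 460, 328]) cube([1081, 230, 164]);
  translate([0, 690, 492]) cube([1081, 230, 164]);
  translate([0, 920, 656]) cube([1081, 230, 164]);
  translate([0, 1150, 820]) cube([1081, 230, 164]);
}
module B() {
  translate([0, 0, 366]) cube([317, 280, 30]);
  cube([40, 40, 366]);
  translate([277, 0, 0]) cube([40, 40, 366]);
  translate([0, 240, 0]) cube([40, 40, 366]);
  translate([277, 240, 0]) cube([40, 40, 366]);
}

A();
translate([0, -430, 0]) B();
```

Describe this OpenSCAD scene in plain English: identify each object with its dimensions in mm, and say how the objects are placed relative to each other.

A is a straight staircase of 6 solid steps. Each step is 1081 mm wide (x), 230 mm deep (y, the going) and 164 mm tall (the rise). The first step rests on the floor; each subsequent step sits one going further in +y and one rise higher in +z, directly behind and above the previous step with no overlap.

B is a four-legged stool. The seat is 317×280 mm, 30 mm thick, top at z = 396 mm. It stands on four square legs, each 40×40 mm in cross-section, from z = 0 to the seat underside, each flush with a corner of the seat.

The stool is on the floor beside the staircase on its −y side.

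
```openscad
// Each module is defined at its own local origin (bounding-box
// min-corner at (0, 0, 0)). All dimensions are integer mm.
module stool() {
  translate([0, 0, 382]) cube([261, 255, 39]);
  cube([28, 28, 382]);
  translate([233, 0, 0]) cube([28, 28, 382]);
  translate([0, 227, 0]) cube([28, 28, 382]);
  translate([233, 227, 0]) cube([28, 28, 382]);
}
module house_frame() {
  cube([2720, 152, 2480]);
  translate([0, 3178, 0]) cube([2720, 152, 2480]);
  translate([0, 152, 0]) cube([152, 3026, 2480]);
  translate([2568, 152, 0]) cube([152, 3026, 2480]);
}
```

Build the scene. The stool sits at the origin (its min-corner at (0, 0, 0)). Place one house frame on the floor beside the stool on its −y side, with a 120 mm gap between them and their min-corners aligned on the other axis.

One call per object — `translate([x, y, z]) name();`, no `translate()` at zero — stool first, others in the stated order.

stool();
translate([0, -3450, 0]) house_frame();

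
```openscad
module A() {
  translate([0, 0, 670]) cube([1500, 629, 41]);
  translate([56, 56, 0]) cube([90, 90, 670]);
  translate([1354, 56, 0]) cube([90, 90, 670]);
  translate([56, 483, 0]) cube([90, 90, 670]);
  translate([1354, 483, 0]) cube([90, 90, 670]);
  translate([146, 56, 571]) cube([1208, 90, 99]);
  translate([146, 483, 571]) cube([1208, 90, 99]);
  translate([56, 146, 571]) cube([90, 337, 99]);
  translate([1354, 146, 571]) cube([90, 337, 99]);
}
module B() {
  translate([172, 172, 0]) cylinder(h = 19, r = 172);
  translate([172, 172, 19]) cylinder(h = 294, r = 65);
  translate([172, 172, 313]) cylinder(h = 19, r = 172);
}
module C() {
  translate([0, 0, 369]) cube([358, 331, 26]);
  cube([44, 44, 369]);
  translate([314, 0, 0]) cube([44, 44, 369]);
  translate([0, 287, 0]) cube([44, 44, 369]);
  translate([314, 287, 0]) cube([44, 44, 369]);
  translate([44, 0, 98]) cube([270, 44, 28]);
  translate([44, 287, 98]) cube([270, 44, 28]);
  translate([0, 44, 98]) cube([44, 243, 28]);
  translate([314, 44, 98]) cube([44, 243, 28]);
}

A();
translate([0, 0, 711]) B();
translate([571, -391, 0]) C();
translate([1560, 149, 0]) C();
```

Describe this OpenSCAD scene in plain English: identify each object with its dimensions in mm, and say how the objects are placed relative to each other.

A is a table: top 1500 mm (x) × 629 mm (y), 41 mm thick, upper face at z = 711 mm, on four 90×90 mm square legs, each inset 56 mm from the nearest pair of top edges, running from z = 0 to the bottom of the top. Four apron rails, 90 mm thick and 99 mm tall, run between adjacent legs with their top edges flush with the underside of the top and their outer faces flush with the legs' outer faces.

B is a spool: two coaxial disc flanges of radius 172 mm and thickness 19 mm, joined by a core cylinder of radius 65 mm and height 294 mm. The lower flange rests on z = 0 and the three cylinders share a vertical axis.

C is a four-legged stool. The seat is a 358×331×26 mm slab whose top surface is at z = 395 mm; four square legs, each 44×44 mm in cross-section, run from the floor (z = 0) to the underside of the seat, each flush with a corner of the seat. Four stretchers, 44 mm wide and 28 mm tall, connect adjacent legs with their undersides at z = 98 mm, each running between the inner faces of the legs it joins and aligned with the legs' outer faces on the other axis.

The spool is on top of the table. Two stools sit around the table at the −y, +x sides.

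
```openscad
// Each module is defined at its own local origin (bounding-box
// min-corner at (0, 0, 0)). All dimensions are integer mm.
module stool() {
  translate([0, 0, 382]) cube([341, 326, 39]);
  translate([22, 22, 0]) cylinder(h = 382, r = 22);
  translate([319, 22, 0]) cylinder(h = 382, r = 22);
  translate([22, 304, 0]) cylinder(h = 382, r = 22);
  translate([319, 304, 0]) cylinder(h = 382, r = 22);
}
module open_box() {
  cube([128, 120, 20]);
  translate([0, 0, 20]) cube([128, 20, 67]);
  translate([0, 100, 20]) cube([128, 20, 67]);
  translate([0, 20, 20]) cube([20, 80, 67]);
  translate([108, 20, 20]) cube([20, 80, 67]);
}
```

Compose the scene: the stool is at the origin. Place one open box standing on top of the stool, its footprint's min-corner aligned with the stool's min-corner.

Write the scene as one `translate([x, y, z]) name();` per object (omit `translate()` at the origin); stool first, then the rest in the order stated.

stool();
translate([0, 0, 421]) open_box();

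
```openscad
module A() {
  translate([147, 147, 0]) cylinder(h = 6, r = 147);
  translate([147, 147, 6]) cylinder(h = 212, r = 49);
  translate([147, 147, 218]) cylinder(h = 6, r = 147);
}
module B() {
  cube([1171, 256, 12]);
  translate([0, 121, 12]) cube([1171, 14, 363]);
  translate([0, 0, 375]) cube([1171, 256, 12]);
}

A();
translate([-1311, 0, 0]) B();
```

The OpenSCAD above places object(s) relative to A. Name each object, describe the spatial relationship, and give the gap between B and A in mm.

A is a spool. B is an I-beam. The I-beam is on the floor beside the spool on its −x side. The gap between the I-beam and the spool is 140 mm.

The I-beam's nearest face is 140 mm from the spool's −x face.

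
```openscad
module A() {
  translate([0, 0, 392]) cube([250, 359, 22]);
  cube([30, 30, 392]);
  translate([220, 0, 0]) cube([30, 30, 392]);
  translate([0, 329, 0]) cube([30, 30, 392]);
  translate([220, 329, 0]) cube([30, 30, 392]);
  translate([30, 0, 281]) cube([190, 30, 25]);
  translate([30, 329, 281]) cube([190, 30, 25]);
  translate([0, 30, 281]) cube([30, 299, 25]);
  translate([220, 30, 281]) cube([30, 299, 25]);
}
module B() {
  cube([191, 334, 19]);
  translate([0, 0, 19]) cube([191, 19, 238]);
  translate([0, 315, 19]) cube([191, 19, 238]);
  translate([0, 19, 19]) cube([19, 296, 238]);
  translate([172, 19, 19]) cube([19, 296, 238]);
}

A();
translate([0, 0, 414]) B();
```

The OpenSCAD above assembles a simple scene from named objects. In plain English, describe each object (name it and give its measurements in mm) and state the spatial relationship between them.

A is a four-legged stool. The seat is 250×359 mm, 22 mm thick, top at z = 414 mm. It stands on four square legs, each 30×30 mm in cross-section, from z = 0 to the seat underside, each flush with a corner of the seat. Four stretchers, 30 mm wide and 25 mm tall, connect adjacent legs with their undersides at z = 281 mm, each running between the inner faces of the legs it joins and aligned with the legs' outer faces on the other axis.

B is an open storage box with external size 191×334×257 mm and wall thickness 19 mm (the base is also 19 mm thick). The base covers the whole footprint; the four walls stand on the base, with the y-facing walls full-width and the x-facing walls fitting between their inner faces.

The open box is on top of the stool.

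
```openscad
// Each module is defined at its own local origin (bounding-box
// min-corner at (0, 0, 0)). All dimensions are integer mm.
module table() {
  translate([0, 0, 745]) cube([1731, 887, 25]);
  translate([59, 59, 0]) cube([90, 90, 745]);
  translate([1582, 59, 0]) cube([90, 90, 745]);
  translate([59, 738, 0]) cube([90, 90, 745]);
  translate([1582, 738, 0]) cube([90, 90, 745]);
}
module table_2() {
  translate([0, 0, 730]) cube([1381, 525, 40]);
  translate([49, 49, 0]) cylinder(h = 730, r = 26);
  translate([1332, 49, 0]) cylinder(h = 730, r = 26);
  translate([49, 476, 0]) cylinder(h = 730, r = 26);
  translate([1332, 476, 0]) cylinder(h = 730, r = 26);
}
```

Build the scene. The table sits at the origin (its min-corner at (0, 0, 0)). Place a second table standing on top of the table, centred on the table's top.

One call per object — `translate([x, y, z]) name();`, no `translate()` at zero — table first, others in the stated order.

table();
translate([175, 181, 770]) table_2();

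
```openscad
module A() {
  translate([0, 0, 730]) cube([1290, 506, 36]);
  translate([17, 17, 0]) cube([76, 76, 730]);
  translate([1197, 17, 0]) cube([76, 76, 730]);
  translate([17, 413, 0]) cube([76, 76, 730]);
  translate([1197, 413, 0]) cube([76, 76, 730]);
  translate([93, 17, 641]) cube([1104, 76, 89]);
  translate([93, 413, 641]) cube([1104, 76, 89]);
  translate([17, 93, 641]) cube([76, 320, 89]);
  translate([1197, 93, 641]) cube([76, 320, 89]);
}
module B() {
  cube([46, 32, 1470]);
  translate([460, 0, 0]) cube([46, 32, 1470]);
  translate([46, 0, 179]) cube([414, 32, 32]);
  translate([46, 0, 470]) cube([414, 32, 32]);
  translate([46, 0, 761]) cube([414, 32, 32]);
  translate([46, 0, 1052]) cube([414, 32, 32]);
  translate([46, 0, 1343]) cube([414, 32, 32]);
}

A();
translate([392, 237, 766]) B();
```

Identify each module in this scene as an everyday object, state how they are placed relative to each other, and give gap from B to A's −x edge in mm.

A is a table. B is a ladder. The ladder is on top of the table, centred. The gap from the ladder to the table's −x edge is 392 mm.

The ladder's min-x is at 392; the table's min-x is 0; gap = 392 mm.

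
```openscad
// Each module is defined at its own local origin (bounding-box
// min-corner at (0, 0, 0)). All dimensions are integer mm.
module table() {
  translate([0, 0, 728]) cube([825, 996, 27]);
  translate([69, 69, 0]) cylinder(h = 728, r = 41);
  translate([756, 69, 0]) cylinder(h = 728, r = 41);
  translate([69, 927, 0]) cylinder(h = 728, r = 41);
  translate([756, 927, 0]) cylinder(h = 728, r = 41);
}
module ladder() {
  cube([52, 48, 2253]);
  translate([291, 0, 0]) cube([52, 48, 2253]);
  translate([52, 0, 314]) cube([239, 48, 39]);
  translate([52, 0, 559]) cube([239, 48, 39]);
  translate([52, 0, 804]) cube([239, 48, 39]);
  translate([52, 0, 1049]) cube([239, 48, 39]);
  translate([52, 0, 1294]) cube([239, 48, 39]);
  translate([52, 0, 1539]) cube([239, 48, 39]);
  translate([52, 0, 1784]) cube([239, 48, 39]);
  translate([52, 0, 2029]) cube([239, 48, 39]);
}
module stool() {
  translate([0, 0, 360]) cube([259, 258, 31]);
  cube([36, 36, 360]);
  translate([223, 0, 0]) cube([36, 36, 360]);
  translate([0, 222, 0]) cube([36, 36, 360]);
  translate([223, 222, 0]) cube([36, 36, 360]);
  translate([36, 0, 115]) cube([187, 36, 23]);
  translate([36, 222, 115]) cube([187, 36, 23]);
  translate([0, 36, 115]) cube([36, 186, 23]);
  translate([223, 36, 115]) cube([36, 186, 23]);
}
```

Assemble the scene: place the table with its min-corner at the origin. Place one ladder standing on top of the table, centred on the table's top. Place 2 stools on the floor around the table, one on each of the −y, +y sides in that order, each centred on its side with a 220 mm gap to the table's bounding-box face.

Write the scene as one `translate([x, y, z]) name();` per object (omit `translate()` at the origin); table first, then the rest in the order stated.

table();
translate([241, 474, 755]) ladder();
translate([283, -478, 0]) stool();
translate([283, 1216, 0]) stool();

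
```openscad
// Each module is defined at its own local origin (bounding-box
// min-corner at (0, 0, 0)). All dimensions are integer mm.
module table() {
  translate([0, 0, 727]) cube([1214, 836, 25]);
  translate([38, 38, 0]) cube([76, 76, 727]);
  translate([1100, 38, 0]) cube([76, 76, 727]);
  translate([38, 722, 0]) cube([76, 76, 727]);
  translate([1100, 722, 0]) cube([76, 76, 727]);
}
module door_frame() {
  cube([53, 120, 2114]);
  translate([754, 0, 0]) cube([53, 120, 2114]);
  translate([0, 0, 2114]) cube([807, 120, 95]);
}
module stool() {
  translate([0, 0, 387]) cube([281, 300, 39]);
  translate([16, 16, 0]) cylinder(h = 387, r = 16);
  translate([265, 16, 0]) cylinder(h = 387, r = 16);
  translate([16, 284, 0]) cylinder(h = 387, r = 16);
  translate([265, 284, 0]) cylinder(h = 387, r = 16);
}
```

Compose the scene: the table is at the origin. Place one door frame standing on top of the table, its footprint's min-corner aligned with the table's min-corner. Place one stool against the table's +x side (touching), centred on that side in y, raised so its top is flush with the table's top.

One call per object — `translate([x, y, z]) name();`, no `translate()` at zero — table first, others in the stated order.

table();
translate([0, 0, 752]) door_frame();
translate([1214, 268, 326]) stool();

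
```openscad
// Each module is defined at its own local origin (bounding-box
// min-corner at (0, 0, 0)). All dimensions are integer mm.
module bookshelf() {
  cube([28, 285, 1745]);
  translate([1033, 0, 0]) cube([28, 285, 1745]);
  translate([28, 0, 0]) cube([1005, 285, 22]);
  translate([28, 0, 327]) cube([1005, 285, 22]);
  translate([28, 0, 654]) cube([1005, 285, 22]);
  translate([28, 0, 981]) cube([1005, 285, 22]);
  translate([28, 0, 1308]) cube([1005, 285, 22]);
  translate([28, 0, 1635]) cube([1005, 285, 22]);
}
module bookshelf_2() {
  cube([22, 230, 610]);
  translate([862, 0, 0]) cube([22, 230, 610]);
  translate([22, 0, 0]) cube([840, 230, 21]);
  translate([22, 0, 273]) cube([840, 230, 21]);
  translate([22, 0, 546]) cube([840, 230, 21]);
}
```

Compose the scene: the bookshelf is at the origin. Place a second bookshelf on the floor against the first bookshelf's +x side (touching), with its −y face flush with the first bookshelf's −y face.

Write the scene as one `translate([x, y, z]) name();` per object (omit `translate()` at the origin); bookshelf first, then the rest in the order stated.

bookshelf();
translate([1061, 0, 0]) bookshelf_2();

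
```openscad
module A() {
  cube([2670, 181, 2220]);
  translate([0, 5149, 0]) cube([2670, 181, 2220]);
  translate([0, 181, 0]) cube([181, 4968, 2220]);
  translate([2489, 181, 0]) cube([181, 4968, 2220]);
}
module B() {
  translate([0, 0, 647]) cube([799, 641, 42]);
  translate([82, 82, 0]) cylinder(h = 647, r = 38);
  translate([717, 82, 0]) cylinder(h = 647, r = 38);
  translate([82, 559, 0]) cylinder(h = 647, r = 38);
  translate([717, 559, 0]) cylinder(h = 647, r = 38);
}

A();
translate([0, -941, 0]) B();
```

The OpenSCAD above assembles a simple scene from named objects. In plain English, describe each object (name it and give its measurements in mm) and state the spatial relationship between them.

A is the wall frame of a small rectangular building: four walls, each 2220 mm tall and 181 mm thick, enclosing a footprint 2670 mm (x) by 5330 mm (y) outside-to-outside, with no floor or roof. The front and back walls (the −y and +y sides) span the full width; the two side walls fit between them.

B is a rectangular dining table. The top is 799×641×42 mm with its upper surface at z = 689 mm. It stands on four round legs of 76 mm diameter, each leg's bounding box inset 44 mm from the nearest pair of top edges, running from the floor to the underside of the top.

The table is on the floor beside the house frame on its −y side.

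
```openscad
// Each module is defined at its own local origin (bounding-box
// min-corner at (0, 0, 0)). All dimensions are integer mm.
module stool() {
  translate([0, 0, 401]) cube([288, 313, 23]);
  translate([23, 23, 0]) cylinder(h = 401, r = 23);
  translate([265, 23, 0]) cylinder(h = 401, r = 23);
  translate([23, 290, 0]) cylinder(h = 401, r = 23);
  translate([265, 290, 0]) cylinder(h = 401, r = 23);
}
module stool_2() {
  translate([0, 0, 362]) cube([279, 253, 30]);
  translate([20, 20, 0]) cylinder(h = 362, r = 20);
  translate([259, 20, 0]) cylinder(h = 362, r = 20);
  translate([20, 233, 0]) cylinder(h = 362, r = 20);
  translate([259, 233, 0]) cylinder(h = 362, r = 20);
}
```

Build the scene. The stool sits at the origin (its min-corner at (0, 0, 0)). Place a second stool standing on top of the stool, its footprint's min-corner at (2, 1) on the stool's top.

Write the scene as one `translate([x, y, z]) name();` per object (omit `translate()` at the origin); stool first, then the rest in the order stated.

stool();
translate([2, 1, 424]) stool_2();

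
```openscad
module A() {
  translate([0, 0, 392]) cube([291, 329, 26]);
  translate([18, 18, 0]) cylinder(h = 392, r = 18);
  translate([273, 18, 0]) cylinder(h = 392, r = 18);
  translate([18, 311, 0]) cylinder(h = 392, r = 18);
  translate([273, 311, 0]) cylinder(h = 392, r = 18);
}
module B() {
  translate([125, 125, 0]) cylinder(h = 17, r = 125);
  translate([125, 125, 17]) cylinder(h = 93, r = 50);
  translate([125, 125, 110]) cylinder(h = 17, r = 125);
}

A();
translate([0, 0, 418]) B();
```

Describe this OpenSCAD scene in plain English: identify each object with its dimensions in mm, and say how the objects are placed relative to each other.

A is a four-legged stool. The seat is 291×329 mm, 26 mm thick, top at z = 418 mm. It stands on four round legs, each 36 mm in diameter, from z = 0 to the seat underside, each leg's axis is inset half a diameter from the nearest pair of seat edges (so the leg's bounding box is flush with the corner).

B is a spool: two coaxial disc flanges of radius 125 mm and thickness 17 mm, joined by a core cylinder of radius 50 mm and height 93 mm. The lower flange rests on z = 0 and the three cylinders share a vertical axis.

The spool is on top of the stool.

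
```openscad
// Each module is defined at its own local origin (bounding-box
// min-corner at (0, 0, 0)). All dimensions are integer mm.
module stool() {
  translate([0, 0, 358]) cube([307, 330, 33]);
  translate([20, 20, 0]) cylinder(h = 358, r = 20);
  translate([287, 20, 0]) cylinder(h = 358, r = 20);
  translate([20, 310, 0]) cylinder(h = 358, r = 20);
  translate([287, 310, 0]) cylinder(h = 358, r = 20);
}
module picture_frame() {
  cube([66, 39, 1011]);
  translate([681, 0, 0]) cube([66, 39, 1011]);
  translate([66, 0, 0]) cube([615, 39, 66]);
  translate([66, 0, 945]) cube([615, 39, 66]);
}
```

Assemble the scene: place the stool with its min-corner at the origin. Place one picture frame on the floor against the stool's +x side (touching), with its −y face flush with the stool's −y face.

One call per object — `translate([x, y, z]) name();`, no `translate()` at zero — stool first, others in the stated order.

stool();
translate([307, 0, 0]) picture_frame();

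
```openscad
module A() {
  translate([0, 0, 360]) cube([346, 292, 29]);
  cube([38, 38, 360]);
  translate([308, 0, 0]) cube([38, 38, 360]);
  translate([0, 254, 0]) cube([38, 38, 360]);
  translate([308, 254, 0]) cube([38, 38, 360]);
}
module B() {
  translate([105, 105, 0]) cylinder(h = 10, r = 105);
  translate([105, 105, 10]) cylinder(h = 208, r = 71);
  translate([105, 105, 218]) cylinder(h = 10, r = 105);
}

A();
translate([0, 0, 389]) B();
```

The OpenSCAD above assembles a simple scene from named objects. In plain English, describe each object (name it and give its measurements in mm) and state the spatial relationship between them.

A is a simple wooden stool: a rectangular seat 346 mm (x) by 292 mm (y), 29 mm thick, top face at z = 389 mm, on four square legs, each 38×38 mm in cross-section. The legs rest on z = 0, each flush with a corner of the seat.

B is a spool: two coaxial disc flanges of radius 105 mm and thickness 10 mm, joined by a core cylinder of radius 71 mm and height 208 mm. The lower flange rests on z = 0 and the three cylinders share a vertical axis.

The spool is on top of the stool.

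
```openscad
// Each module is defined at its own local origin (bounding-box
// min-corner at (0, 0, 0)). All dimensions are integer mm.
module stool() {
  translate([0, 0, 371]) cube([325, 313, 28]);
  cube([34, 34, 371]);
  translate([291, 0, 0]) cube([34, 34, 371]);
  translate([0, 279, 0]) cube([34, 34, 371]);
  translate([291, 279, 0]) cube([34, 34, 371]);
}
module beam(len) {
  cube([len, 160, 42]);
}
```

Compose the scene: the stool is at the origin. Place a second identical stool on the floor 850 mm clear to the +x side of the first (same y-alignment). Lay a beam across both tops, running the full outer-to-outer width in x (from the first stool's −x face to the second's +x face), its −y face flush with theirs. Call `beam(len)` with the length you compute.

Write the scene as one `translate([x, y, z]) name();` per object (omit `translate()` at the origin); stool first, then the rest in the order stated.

stool();
translate([1175, 0, 0]) stool();
translate([0, 0, 399]) beam(1500);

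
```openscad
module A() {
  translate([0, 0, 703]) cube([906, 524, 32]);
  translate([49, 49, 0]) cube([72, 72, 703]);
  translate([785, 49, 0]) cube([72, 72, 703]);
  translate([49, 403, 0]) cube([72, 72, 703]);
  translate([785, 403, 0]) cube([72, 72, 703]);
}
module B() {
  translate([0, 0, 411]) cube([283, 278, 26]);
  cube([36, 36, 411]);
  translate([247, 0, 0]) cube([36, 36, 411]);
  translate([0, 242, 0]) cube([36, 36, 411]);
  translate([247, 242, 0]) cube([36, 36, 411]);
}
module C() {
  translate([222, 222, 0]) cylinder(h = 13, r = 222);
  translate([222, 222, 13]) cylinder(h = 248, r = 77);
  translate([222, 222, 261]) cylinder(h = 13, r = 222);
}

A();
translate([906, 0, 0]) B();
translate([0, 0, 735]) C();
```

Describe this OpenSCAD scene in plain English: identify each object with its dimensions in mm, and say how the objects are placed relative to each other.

A is a rectangular dining table. The top is 906×524×32 mm with its upper surface at z = 735 mm. It stands on four 72×72 mm square legs, each inset 49 mm from the nearest pair of top edges, running from the floor to the underside of the top.

B is a simple wooden stool: a rectangular seat 283 mm (x) by 278 mm (y), 26 mm thick, top face at z = 437 mm, on four square legs, each 36×36 mm in cross-section. The legs rest on z = 0, each flush with a corner of the seat.

C is a spool: two coaxial disc flanges of radius 222 mm and thickness 13 mm, joined by a core cylinder of radius 77 mm and height 248 mm. The lower flange rests on z = 0 and the three cylinders share a vertical axis.

The stool is against the table's +x side, with their −y faces flush. The spool is on top of the table.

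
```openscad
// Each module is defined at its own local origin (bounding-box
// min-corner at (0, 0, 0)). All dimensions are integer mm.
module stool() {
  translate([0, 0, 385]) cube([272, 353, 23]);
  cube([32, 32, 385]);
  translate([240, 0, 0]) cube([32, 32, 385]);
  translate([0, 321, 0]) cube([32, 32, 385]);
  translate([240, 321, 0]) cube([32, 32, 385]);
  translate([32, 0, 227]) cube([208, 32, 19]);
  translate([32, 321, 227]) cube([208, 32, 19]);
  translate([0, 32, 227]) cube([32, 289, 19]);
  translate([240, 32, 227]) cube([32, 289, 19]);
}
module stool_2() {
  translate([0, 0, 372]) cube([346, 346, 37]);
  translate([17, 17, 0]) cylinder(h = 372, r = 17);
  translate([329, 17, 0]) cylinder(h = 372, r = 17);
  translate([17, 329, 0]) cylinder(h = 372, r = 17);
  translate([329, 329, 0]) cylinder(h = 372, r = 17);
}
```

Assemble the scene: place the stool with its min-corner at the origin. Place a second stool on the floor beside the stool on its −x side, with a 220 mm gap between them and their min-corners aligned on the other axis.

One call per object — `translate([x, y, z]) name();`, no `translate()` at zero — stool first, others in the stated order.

stool();
translate([-566, 0, 0]) stool_2();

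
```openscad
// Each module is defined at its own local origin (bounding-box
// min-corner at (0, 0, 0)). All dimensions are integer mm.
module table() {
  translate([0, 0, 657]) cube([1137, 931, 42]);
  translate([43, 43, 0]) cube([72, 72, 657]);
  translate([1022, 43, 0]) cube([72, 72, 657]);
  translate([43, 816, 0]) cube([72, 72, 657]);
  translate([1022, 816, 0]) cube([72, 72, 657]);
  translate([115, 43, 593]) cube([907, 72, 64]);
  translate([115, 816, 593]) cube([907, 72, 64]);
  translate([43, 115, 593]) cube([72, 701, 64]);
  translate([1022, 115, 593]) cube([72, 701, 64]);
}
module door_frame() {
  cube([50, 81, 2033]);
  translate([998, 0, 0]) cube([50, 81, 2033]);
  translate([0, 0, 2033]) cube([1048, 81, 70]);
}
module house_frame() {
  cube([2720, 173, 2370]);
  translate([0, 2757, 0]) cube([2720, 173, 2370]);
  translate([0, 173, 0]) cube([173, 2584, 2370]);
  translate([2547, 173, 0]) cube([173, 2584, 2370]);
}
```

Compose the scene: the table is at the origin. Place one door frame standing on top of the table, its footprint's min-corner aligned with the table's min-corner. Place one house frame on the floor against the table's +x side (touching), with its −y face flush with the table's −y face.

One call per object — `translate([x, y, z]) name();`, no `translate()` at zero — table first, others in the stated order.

table();
translate([0, 0, 699]) door_frame();
translate([1137, 0, 0]) house_frame();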